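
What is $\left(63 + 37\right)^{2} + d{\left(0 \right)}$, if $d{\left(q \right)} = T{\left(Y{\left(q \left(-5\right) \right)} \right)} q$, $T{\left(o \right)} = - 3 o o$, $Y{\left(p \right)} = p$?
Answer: $10000$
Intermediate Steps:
$T{\left(o \right)} = - 3 o^{2}$
$d{\left(q \right)} = - 75 q^{3}$ ($d{\left(q \right)} = - 3 \left(q \left(-5\right)\right)^{2} q = - 3 \left(- 5 q\right)^{2} q = - 3 \cdot 25 q^{2} q = - 75 q^{2} q = - 75 q^{3}$)
$\left(63 + 37\right)^{2} + d{\left(0 \right)} = \left(63 + 37\right)^{2} - 75 \cdot 0^{3} = 100^{2} - 0 = 10000 + 0 = 10000$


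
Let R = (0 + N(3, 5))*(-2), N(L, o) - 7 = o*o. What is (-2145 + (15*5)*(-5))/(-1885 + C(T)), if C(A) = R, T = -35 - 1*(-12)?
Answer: 2520/1949 ≈ 1.2930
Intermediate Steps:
N(L, o) = 7 + o² (N(L, o) = 7 + o*o = 7 + o²)
T = -23 (T = -35 + 12 = -23)
R = -64 (R = (0 + (7 + 5²))*(-2) = (0 + (7 + 25))*(-2) = (0 + 32)*(-2) = 32*(-2) = -64)
C(A) = -64
(-2145 + (15*5)*(-5))/(-1885 + C(T)) = (-2145 + (15*5)*(-5))/(-1885 - 64) = (-2145 + 75*(-5))/(-1949) = (-2145 - 375)*(-1/1949) = -2520*(-1/1949) = 2520/1949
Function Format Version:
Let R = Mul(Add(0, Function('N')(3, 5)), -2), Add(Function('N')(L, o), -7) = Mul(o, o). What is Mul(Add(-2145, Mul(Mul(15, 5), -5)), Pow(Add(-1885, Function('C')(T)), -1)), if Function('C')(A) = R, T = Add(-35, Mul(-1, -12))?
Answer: Rational(2520, 1949) ≈ 1.2930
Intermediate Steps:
Function('N')(L, o) = Add(7, Pow(o, 2)) (Function('N')(L, o) = Add(7, Mul(o, o)) = Add(7, Pow(o, 2)))
T = -23 (T = Add(-35, 12) = -23)
R = -64 (R = Mul(Add(0, Add(7, Pow(5, 2))), -2) = Mul(Add(0, Add(7, 25)), -2) = Mul(Add(0, 32), -2) = Mul(32, -2) = -64)
Function('C')(A) = -64
Mul(Add(-2145, Mul(Mul(15, 5), -5)), Pow(Add(-1885, Function('C')(T)), -1)) = Mul(Add(-2145, Mul(Mul(15, 5), -5)), Pow(Add(-1885, -64), -1)) = Mul(Add(-2145, Mul(75, -5)), Pow(-1949, -1)) = Mul(Add(-2145, -375), Rational(-1, 1949)) = Mul(-2520, Rational(-1, 1949)) = Rational(2520, 1949)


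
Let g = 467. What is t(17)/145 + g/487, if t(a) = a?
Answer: 75994/70615 ≈ 1.0762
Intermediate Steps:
t(17)/145 + g/487 = 17/145 + 467/487 = 75994/70615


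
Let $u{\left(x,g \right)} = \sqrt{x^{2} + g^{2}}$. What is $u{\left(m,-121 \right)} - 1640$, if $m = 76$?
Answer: $-1640 + \sqrt{20417} \approx -1497.1$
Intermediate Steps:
$u{\left(x,g \right)} = \sqrt{g^{2} + x^{2}}$
$u{\left(m,-121 \right)} - 1640 = \sqrt{\left(-121\right)^{2} + 76^{2}} - 1640 = \sqrt{14641 + 5776} - 1640 = \sqrt{20417} - 1640 = -1640 + \sqrt{20417}$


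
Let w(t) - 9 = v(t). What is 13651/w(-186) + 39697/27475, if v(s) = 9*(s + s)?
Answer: -34644706/13105575 ≈ -2.6435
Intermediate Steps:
v(s) = 18*s (v(s) = 9*(2*s) = 18*s)
w(t) = 9 + 18*t
13651/w(-186) + 39697/27475 = 13651/(9 + 18*(-186)) + 39697/27475 = 13651/(9 - 3348) + 39697*(1/27475) = 13651/(-3339) + 5671/3925 = 13651*(-1/3339) + 5671/3925 = -13651/3339 + 5671/3925 = -34644706/13105575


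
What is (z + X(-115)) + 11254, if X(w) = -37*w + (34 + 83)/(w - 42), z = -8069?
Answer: 1167963/157 ≈ 7439.3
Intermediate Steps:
X(w) = -37*w + 117/(-42 + w)
(z + X(-115)) + 11254 = (-8069 + (117 - 37*(-115)**2 + 1554*(-115))/(-42 - 115)) + 11254 = (-8069 + (117 - 37*13225 - 178710)/(-157)) + 11254 = (-8069 - (117 - 489325 - 178710)/157) + 11254 = (-8069 - 1/157*(-667918)) + 11254 = (-8069 + 667918/157) + 11254 = -598915/157 + 11254 = 1167963/157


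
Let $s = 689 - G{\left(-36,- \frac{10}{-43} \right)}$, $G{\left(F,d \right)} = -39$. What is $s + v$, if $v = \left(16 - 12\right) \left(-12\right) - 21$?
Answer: $659$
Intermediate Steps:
$s = 728$ ($s = 689 - -39 = 689 + 39 = 728$)
$v = -69$ ($v = \left(16 - 12\right) \left(-12\right) - 21 = 4 \left(-12\right) - 21 = -48 - 21 = -69$)
$s + v = 728 - 69 = 659$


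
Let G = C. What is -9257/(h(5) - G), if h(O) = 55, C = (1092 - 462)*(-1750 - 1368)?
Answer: -9257/1964395 ≈ -0.0047124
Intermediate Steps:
C = -1964340 (C = 630*(-3118) = -1964340)
G = -1964340
-9257/(h(5) - G) = -9257/(55 - 1*(-1964340)) = -9257/(55 + 1964340) = -9257/1964395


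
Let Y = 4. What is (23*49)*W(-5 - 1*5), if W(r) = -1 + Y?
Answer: 3381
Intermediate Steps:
W(r) = 3 (W(r) = -1 + 4 = 3)
(23*49)*W(-5 - 1*5) = (23*49)*3 = 1127*3 = 3381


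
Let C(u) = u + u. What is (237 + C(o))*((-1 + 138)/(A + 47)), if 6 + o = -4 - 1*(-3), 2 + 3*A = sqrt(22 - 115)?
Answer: 12739767/19414 - 91653*I*sqrt(93)/19414 ≈ 656.22 - 45.527*I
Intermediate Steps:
A = -2/3 + I*sqrt(93)/3 (A = -2/3 + sqrt(22 - 115)/3 = -2/3 + sqrt(-93)/3 = -2/3 + (I*sqrt(93))/3 = -2/3 + I*sqrt(93)/3 ≈ -0.66667 + 3.2146*I)
o = -7 (o = -6 + (-4 - 1*(-3)) = -6 + (-4 + 3) = -6 - 1 = -7)
C(u) = 2*u
(237 + C(o))*((-1 + 138)/(A + 47)) = (237 + 2*(-7))*((-1 + 138)/((-2/3 + I*sqrt(93)/3) + 47)) = (237 - 14)*(137/(139/3 + I*sqrt(93)/3)) = 223*(137/(139/3 + I*sqrt(93)/3)) = 30551/(139/3 + I*sqrt(93)/3)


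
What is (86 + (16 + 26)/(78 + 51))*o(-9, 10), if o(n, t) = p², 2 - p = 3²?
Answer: 181888/43 ≈ 4230.0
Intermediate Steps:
p = -7 (p = 2 - 1*3² = 2 - 1*9 = 2 - 9 = -7)
o(n, t) = 49 (o(n, t) = (-7)² = 49)
(86 + (16 + 26)/(78 + 51))*o(-9, 10) = (86 + (16 + 26)/(78 + 51))*49 = (86 + 42/129)*49 = (86 + 42*(1/129))*49 = (86 + 14/43)*49 = (3712/43)*49 = 181888/43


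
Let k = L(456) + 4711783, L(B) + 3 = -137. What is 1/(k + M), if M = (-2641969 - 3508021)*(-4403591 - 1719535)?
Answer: 1/37657168380383 ≈ 2.6555e-14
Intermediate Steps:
L(B) = -140 (L(B) = -3 - 137 = -140)
M = 37657163668740 (M = -6149990*(-6123126) = 37657163668740)
k = 4711643 (k = -140 + 4711783 = 4711643)
1/(k + M) = 1/(4711643 + 37657163668740) = 1/37657168380383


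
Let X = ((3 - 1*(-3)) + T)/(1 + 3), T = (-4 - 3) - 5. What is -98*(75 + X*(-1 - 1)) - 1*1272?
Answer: -8916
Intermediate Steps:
T = -12 (T = -7 - 5 = -12)
X = -3/2 (X = ((3 - 1*(-3)) - 12)/(1 + 3) = ((3 + 3) - 12)/4 = (6 - 12)*(1/4) = -6*1/4 = -3/2 ≈ -1.5000)
-98*(75 + X*(-1 - 1)) - 1*1272 = -98*(75 - 3*(-1 - 1)/2) - 1*1272 = -98*(75 - 3/2*(-2)) - 1272 = -98*(75 + 3) - 1272 = -98*78 - 1272 = -7644 - 1272 = -8916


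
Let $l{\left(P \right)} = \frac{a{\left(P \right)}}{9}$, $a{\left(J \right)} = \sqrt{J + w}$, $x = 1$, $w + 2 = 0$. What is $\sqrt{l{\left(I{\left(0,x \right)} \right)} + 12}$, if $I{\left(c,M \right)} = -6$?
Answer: $\frac{\sqrt{108 + 2 i \sqrt{2}}}{3} \approx 3.4644 + 0.045357 i$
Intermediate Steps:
$w = -2$ ($w = -2 + 0 = -2$)
$a{\left(J \right)} = \sqrt{-2 + J}$ ($a{\left(J \right)} = \sqrt{J - 2} = \sqrt{-2 + J}$)
$l{\left(P \right)} = \frac{\sqrt{-2 + P}}{9}$
$\sqrt{l{\left(I{\left(0,x \right)} \right)} + 12} = \sqrt{\frac{\sqrt{-2 - 6}}{9} + 12} = \sqrt{\frac{\sqrt{-8}}{9} + 12} = \sqrt{\frac{2 i \sqrt{2}}{9} + 12} = \sqrt{12 + \frac{2 i \sqrt{2}}{9}}$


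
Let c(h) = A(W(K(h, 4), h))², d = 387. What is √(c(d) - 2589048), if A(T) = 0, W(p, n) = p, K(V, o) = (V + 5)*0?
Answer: 6*I*√71918 ≈ 1609.1*I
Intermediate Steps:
K(V, o) = 0 (K(V, o) = (5 + V)*0 = 0)
c(h) = 0 (c(h) = 0² = 0)
√(c(d) - 2589048) = √(0 - 2589048) = √(-2589048) = 6*I*√71918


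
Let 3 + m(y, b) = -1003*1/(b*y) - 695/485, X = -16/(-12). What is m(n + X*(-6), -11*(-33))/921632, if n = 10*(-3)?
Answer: -5834129/1233160205376 ≈ -4.7310e-6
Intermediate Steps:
X = 4/3 (X = -16*(-1/12) = 4/3 ≈ 1.3333)
n = -30
m(y, b) = -430/97 - 1003/(b*y) (m(y, b) = -3 + (-1003*1/(b*y) - 695/485) = -3 + (-1003*1/(b*y) - 695*1/485) = -3 + (-1003/(b*y) - 139/97) = -3 + (-139/97 - 1003/(b*y)) = -430/97 - 1003/(b*y))
m(n + X*(-6), -11*(-33))/921632 = (-430/97 - 1003/(((-11*(-33)))*(-30 + (4/3)*(-6))))/921632 = (-430/97 - 1003/(363*(-30 - 8)))*(1/921632) = (-430/97 - 1003*1/363/(-38))*(1/921632) = (-430/97 - 1003*1/363*(-1/38))*(1/921632) = (-430/97 + 1003/13794)*(1/921632) = -5834129/1338018*1/921632 = -5834129/1233160205376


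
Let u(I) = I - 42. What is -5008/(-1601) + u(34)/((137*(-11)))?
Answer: 7559864/2412707 ≈ 3.1334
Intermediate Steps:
u(I) = -42 + I
-5008/(-1601) + u(34)/((137*(-11))) = -5008/(-1601) + (-42 + 34)/((137*(-11))) = -5008*(-1/1601) - 8/(-1507) = 5008/1601 - 8*(-1/1507) = 5008/1601 + 8/1507 = 7559864/2412707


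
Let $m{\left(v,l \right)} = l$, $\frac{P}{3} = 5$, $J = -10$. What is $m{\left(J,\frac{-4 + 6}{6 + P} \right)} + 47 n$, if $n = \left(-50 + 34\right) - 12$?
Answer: $- \frac{27634}{21} \approx -1315.9$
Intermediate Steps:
$P = 15$ ($P = 3 \cdot 5 = 15$)
$n = -28$ ($n = -16 - 12 = -28$)
$m{\left(J,\frac{-4 + 6}{6 + P} \right)} + 47 n = \frac{-4 + 6}{6 + 15} + 47 \left(-28\right) = \frac{2}{21} - 1316 = - \frac{27634}{21}$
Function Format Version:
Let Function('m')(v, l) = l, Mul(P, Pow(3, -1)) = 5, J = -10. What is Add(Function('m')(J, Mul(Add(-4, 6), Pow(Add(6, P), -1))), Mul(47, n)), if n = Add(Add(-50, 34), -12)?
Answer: Rational(-27634, 21) ≈ -1315.9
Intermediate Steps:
P = 15 (P = Mul(3, 5) = 15)
n = -28 (n = Add(-16, -12) = -28)
Add(Function('m')(J, Mul(Add(-4, 6), Pow(Add(6, P), -1))), Mul(47, n)) = Add(Mul(Add(-4, 6), Pow(Add(6, 15), -1)), Mul(47, -28)) = Add(Mul(2, Pow(21, -1)), -1316) = Add(Mul(2, Rational(1, 21)), -1316) = Add(Rational(2, 21), -1316) = Rational(-27634, 21)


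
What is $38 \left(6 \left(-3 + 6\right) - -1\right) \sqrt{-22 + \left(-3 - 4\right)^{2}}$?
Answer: $2166 \sqrt{3} \approx 3751.6$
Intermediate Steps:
$38 \left(6 \left(-3 + 6\right) - -1\right) \sqrt{-22 + \left(-3 - 4\right)^{2}} = 38 \left(6 \cdot 3 + 1\right) \sqrt{-22 + \left(-7\right)^{2}} = 38 \left(18 + 1\right) \sqrt{-22 + 49} = 38 \cdot 19 \sqrt{27} = 722 \cdot 3 \sqrt{3} = 2166 \sqrt{3}$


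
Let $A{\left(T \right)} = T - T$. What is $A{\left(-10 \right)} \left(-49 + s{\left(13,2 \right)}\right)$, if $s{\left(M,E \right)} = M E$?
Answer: $0$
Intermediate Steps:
$A{\left(T \right)} = 0$
$s{\left(M,E \right)} = E M$
$A{\left(-10 \right)} \left(-49 + s{\left(13,2 \right)}\right) = 0 \left(-49 + 2 \cdot 13\right) = 0 \left(-49 + 26\right) = 0 \left(-23\right) = 0$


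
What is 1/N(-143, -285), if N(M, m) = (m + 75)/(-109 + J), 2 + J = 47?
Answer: 32/105 ≈ 0.30476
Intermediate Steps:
J = 45 (J = -2 + 47 = 45)
N(M, m) = -75/64 - m/64 (N(M, m) = (m + 75)/(-109 + 45) = (75 + m)/(-64) = (75 + m)*(-1/64) = -75/64 - m/64)
1/N(-143, -285) = 1/(-75/64 - 1/64*(-285)) = 1/(-75/64 + 285/64) = 1/(105/32) = 32/105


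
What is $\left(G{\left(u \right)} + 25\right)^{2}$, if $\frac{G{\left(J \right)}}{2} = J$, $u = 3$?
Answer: $961$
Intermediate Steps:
$G{\left(J \right)} = 2 J$
$\left(G{\left(u \right)} + 25\right)^{2} = \left(2 \cdot 3 + 25\right)^{2} = \left(6 + 25\right)^{2} = 31^{2} = 961$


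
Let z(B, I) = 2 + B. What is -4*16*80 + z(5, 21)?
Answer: -5113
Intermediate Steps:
-4*16*80 + z(5, 21) = -4*16*80 + (2 + 5) = -64*80 + 7 = -5120 + 7 = -5113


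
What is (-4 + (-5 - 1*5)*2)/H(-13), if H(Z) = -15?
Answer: 8/5 ≈ 1.6000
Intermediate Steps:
(-4 + (-5 - 1*5)*2)/H(-13) = (-4 + (-5 - 1*5)*2)/(-15) = (-4 + (-5 - 5)*2)*(-1/15) = (-4 - 10*2)*(-1/15) = (-4 - 20)*(-1/15) = -24*(-1/15) = 8/5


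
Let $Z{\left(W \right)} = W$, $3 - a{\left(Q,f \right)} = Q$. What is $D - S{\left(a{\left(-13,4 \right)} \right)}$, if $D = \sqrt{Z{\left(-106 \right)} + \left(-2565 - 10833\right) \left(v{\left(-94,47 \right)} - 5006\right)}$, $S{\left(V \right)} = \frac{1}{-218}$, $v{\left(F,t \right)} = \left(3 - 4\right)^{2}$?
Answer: $\frac{1}{218} + 2 \sqrt{16764221} \approx 8188.8$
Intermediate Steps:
$a{\left(Q,f \right)} = 3 - Q$
$v{\left(F,t \right)} = 1$ ($v{\left(F,t \right)} = \left(-1\right)^{2} = 1$)
$S{\left(V \right)} = - \frac{1}{218}$
$D = 2 \sqrt{16764221}$ ($D = \sqrt{-106 + \left(-2565 - 10833\right) \left(1 - 5006\right)} = \sqrt{-106 - -67056990} = \sqrt{-106 + 67056990} = \sqrt{67056884} = 2 \sqrt{16764221} \approx 8188.8$)
$D - S{\left(a{\left(-13,4 \right)} \right)} = 2 \sqrt{16764221} - - \frac{1}{218} = 2 \sqrt{16764221} + \frac{1}{218} = \frac{1}{218} + 2 \sqrt{16764221}$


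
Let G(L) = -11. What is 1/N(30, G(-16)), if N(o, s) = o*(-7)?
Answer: -1/210 ≈ -0.0047619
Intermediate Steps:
N(o, s) = -7*o
1/N(30, G(-16)) = 1/(-7*30) = 1/(-210) = -1/210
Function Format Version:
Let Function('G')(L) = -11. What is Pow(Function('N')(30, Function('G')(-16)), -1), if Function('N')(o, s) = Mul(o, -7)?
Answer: Rational(-1, 210) ≈ -0.0047619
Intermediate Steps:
Function('N')(o, s) = Mul(-7, o)
Pow(Function('N')(30, Function('G')(-16)), -1) = Pow(Mul(-7, 30), -1) = Pow(-210, -1) = Rational(-1, 210)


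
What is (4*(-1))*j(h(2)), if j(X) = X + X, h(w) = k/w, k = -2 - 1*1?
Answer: 12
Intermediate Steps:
k = -3 (k = -2 - 1 = -3)
h(w) = -3/w
j(X) = 2*X
(4*(-1))*j(h(2)) = (4*(-1))*(2*(-3/2)) = -8*(-3*1/2) = -8*(-3)/2 = -4*(-3) = 12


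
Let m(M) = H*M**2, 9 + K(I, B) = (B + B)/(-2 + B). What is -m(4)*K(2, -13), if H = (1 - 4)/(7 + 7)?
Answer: -872/35 ≈ -24.914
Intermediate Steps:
H = -3/14 ≈ -0.21429
K(I, B) = -9 + 2*B/(-2 + B) (K(I, B) = -9 + (B + B)/(-2 + B) = -9 + (2*B)/(-2 + B) = -9 + 2*B/(-2 + B))
m(M) = -3*M**2/14
-m(4)*K(2, -13) = -(-3/14*4**2)*(18 - 7*(-13))/(-2 - 13) = -(-3/14*16)*(18 + 91)/(-15) = -(-24)*(-1/15*109)/7 = -(-24)*(-109)/(7*15) = -1*872/35 = -872/35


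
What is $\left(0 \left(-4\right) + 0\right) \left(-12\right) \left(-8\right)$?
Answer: $0$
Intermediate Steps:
$\left(0 \left(-4\right) + 0\right) \left(-12\right) \left(-8\right) = \left(0 + 0\right) \left(-12\right) \left(-8\right) = 0 \left(-12\right) \left(-8\right) = 0 \left(-8\right) = 0$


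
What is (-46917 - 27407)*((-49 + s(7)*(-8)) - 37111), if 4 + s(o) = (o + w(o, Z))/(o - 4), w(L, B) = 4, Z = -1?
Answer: 8285044928/3 ≈ 2.7617e+9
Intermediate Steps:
s(o) = -4 + (4 + o)/(-4 + o) (s(o) = -4 + (o + 4)/(o - 4) = -4 + (4 + o)/(-4 + o))
(-46917 - 27407)*((-49 + s(7)*(-8)) - 37111) = (-46917 - 27407)*((-49 + ((20 - 3*7)/(-4 + 7))*(-8)) - 37111) = -74324*((-49 + ((20 - 21)/3)*(-8)) - 37111) = -74324*((-49 + ((⅓)*(-1))*(-8)) - 37111) = -74324*((-49 - ⅓*(-8)) - 37111) = -74324*((-49 + 8/3) - 37111) = -74324*(-139/3 - 37111) = -74324*(-111472/3) = 8285044928/3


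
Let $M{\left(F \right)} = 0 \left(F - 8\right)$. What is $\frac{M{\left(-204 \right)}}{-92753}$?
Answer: $0$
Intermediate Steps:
$M{\left(F \right)} = 0$ ($M{\left(F \right)} = 0 \left(-8 + F\right) = 0$)
$\frac{M{\left(-204 \right)}}{-92753} = \frac{0}{-92753} = 0 \left(- \frac{1}{92753}\right) = 0$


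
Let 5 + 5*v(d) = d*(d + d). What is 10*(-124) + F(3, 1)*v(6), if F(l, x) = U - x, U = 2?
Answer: -6133/5 ≈ -1226.6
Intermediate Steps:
F(l, x) = 2 - x
v(d) = -1 + 2*d²/5 (v(d) = -1 + (d*(d + d))/5 = -1 + (d*(2*d))/5 = -1 + (2*d²)/5 = -1 + 2*d²/5)
10*(-124) + F(3, 1)*v(6) = 10*(-124) + (2 - 1*1)*(-1 + (⅖)*6²) = -1240 + (2 - 1)*(-1 + (⅖)*36) = -1240 + 1*(-1 + 72/5) = -1240 + 1*(67/5) = -1240 + 67/5 = -6133/5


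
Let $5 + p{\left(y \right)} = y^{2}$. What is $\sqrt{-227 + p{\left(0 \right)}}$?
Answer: $2 i \sqrt{58} \approx 15.232 i$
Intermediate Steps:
$p{\left(y \right)} = -5 + y^{2}$
$\sqrt{-227 + p{\left(0 \right)}} = \sqrt{-227 - \left(5 - 0^{2}\right)} = \sqrt{-227 + \left(-5 + 0\right)} = \sqrt{-227 - 5} = \sqrt{-232} = 2 i \sqrt{58}$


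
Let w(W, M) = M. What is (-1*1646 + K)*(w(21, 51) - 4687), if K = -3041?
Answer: 21728932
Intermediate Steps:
(-1*1646 + K)*(w(21, 51) - 4687) = (-1*1646 - 3041)*(51 - 4687) = (-1646 - 3041)*(-4636) = -4687*(-4636) = 21728932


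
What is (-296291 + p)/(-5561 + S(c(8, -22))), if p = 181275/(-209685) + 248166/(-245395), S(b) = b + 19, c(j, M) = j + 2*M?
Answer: 29894005265066/562783566485 ≈ 53.118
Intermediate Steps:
S(b) = 19 + b
p = -378512417/201786865 (p = 181275*(-1/209685) + 248166*(-1/245395) = -12085/13979 - 14598/14435 = -378512417/201786865 ≈ -1.8758)
(-296291 + p)/(-5561 + S(c(8, -22))) = (-296291 - 378512417/201786865)/(-5561 + (19 + (8 + 2*(-22)))) = -59788010530132/(201786865*(-5561 + (19 + (8 - 44)))) = -59788010530132/(201786865*(-5561 + (19 - 36))) = -59788010530132/(201786865*(-5561 - 17)) = -59788010530132/201786865/(-5578) = -59788010530132/201786865*(-1/5578) = 29894005265066/562783566485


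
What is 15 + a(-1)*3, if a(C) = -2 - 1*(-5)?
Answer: 24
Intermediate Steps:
a(C) = 3 (a(C) = -2 + 5 = 3)
15 + a(-1)*3 = 15 + 3*3 = 15 + 9 = 24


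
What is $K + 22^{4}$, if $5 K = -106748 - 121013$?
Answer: $\frac{943519}{5} \approx 1.887 \cdot 10^{5}$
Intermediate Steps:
$K = - \frac{227761}{5}$ ($K = \frac{-106748 - 121013}{5} = \frac{1}{5} \left(-227761\right) = - \frac{227761}{5} \approx -45552.0$)
$K + 22^{4} = - \frac{227761}{5} + 22^{4} = - \frac{227761}{5} + 234256 = \frac{943519}{5}$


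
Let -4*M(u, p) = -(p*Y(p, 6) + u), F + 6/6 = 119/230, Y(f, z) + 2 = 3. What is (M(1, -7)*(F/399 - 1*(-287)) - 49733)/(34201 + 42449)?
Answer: -3069002819/4689447000 ≈ -0.65445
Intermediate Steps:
Y(f, z) = 1 (Y(f, z) = -2 + 3 = 1)
F = -111/230 (F = -1 + 119/230 = -111/230 ≈ -0.48261)
M(u, p) = p/4 + u/4 (M(u, p) = -(-1)*(p*1 + u)/4 = -(-1)*(p + u)/4 = -(-p - u)/4 = p/4 + u/4)
(M(1, -7)*(F/399 - 1*(-287)) - 49733)/(34201 + 42449) = (((1/4)*(-7) + (1/4)*1)*(-111/230/399 - 1*(-287)) - 49733)/(34201 + 42449) = ((-7/4 + 1/4)*(-111/230*1/399 + 287) - 49733)/76650 = (-3*(-37/30590 + 287)/2 - 49733)*(1/76650) = (-3/2*8779293/30590 - 49733)*(1/76650) = (-26337879/61180 - 49733)*(1/76650) = -3069002819/61180*1/76650 = -3069002819/4689447000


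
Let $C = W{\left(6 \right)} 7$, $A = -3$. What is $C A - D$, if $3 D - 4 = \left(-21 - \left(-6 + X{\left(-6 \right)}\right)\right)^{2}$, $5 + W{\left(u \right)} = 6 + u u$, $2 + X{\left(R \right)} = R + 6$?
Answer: $- \frac{2504}{3} \approx -834.67$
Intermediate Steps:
$X{\left(R \right)} = 4 + R$ ($X{\left(R \right)} = -2 + \left(R + 6\right) = -2 + \left(6 + R\right) = 4 + R$)
$W{\left(u \right)} = 1 + u^{2}$ ($W{\left(u \right)} = -5 + \left(6 + u u\right) = -5 + \left(6 + u^{2}\right) = 1 + u^{2}$)
$C = 259$ ($C = \left(1 + 6^{2}\right) 7 = \left(1 + 36\right) 7 = 37 \cdot 7 = 259$)
$D = \frac{173}{3}$ ($D = \frac{4}{3} + \frac{\left(-21 + \left(6 - \left(4 - 6\right)\right)\right)^{2}}{3} = \frac{4}{3} + \frac{\left(-21 + \left(6 - -2\right)\right)^{2}}{3} = \frac{4}{3} + \frac{\left(-21 + \left(6 + 2\right)\right)^{2}}{3} = \frac{4}{3} + \frac{\left(-21 + 8\right)^{2}}{3} = \frac{4}{3} + \frac{\left(-13\right)^{2}}{3} = \frac{4}{3} + \frac{1}{3} \cdot 169 = \frac{4}{3} + \frac{169}{3} = \frac{173}{3} \approx 57.667$)
$C A - D = 259 \left(-3\right) - \frac{173}{3} = -777 - \frac{173}{3} = - \frac{2504}{3}$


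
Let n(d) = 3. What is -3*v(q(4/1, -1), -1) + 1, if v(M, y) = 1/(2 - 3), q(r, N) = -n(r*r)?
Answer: 4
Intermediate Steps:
q(r, N) = -3 (q(r, N) = -1*3 = -3)
v(M, y) = -1 (v(M, y) = 1/(-1) = -1)
-3*v(q(4/1, -1), -1) + 1 = -3*(-1) + 1 = 3 + 1 = 4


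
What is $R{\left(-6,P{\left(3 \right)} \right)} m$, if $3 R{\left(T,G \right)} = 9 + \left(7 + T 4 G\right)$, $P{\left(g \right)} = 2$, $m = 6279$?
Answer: $-66976$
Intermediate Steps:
$R{\left(T,G \right)} = \frac{16}{3} + \frac{4 G T}{3}$ ($R{\left(T,G \right)} = \frac{9 + \left(7 + T 4 G\right)}{3} = \frac{9 + \left(7 + 4 T G\right)}{3} = \frac{9 + \left(7 + 4 G T\right)}{3} = \frac{16 + 4 G T}{3} = \frac{16}{3} + \frac{4 G T}{3}$)
$R{\left(-6,P{\left(3 \right)} \right)} m = \left(\frac{16}{3} + \frac{4}{3} \cdot 2 \left(-6\right)\right) 6279 = \left(\frac{16}{3} - 16\right) 6279 = \left(- \frac{32}{3}\right) 6279 = -66976$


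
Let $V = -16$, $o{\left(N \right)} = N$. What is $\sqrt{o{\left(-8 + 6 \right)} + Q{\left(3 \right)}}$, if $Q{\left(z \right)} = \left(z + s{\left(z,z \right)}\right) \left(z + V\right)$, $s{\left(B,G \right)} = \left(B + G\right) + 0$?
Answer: $i \sqrt{119} \approx 10.909 i$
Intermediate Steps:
$s{\left(B,G \right)} = B + G$
$Q{\left(z \right)} = 3 z \left(-16 + z\right)$ ($Q{\left(z \right)} = \left(z + \left(z + z\right)\right) \left(z - 16\right) = \left(z + 2 z\right) \left(-16 + z\right) = 3 z \left(-16 + z\right)$)
$\sqrt{o{\left(-8 + 6 \right)} + Q{\left(3 \right)}} = \sqrt{\left(-8 + 6\right) + 3 \cdot 3 \left(-16 + 3\right)} = \sqrt{-2 + 3 \cdot 3 \left(-13\right)} = \sqrt{-2 - 117} = \sqrt{-119} = i \sqrt{119}$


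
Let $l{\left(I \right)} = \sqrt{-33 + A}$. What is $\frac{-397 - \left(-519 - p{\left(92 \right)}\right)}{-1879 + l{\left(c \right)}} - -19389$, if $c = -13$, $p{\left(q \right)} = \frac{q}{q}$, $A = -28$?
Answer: $\frac{68456549961}{3530702} - \frac{123 i \sqrt{61}}{3530702} \approx 19389.0 - 0.00027209 i$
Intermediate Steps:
$p{\left(q \right)} = 1$
$l{\left(I \right)} = i \sqrt{61}$ ($l{\left(I \right)} = \sqrt{-33 - 28} = \sqrt{-61} = i \sqrt{61}$)
$\frac{-397 - \left(-519 - p{\left(92 \right)}\right)}{-1879 + l{\left(c \right)}} - -19389 = \frac{-397 + \left(\left(1 + 4574\right) - 4055\right)}{-1879 + i \sqrt{61}} - -19389 = \frac{-397 + \left(4575 - 4055\right)}{-1879 + i \sqrt{61}} + 19389 = \frac{-397 + 520}{-1879 + i \sqrt{61}} + 19389 = \frac{123}{-1879 + i \sqrt{61}} + 19389 = 19389 + \frac{123}{-1879 + i \sqrt{61}}$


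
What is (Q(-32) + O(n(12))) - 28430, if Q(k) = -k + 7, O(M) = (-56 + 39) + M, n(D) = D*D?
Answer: -28264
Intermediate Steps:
n(D) = D²
O(M) = -17 + M
Q(k) = 7 - k
(Q(-32) + O(n(12))) - 28430 = ((7 - 1*(-32)) + (-17 + 12²)) - 28430 = ((7 + 32) + (-17 + 144)) - 28430 = (39 + 127) - 28430 = 166 - 28430 = -28264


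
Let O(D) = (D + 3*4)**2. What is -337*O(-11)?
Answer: -337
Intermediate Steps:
O(D) = (12 + D)**2 (O(D) = (D + 12)**2 = (12 + D)**2)
-337*O(-11) = -337*(12 - 11)**2 = -337*1**2 = -337*1 = -337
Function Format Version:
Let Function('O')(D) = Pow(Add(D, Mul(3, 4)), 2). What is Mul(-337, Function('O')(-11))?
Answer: -337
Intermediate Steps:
Function('O')(D) = Pow(Add(12, D), 2) (Function('O')(D) = Pow(Add(D, 12), 2) = Pow(Add(12, D), 2))
Mul(-337, Function('O')(-11)) = Mul(-337, Pow(Add(12, -11), 2)) = Mul(-337, Pow(1, 2)) = Mul(-337, 1) = -337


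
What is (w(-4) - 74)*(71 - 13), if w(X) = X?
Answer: -4524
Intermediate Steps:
(w(-4) - 74)*(71 - 13) = (-4 - 74)*(71 - 13) = -78*58 = -4524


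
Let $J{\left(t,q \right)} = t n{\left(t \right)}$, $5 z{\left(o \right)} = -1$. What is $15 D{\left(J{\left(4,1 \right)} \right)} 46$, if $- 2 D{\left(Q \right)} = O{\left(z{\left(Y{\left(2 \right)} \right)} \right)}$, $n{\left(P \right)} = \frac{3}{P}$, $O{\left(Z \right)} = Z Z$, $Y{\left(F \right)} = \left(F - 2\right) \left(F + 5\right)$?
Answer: $- \frac{69}{5} \approx -13.8$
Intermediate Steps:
$Y{\left(F \right)} = \left(-2 + F\right) \left(5 + F\right)$
$z{\left(o \right)} = - \frac{1}{5}$ ($z{\left(o \right)} = \frac{1}{5} \left(-1\right) = - \frac{1}{5}$)
$O{\left(Z \right)} = Z^{2}$
$J{\left(t,q \right)} = 3$ ($J{\left(t,q \right)} = t \frac{3}{t} = 3$)
$D{\left(Q \right)} = - \frac{1}{50}$ ($D{\left(Q \right)} = - \frac{\left(- \frac{1}{5}\right)^{2}}{2} = \left(- \frac{1}{2}\right) \frac{1}{25} = - \frac{1}{50}$)
$15 D{\left(J{\left(4,1 \right)} \right)} 46 = 15 \left(- \frac{1}{50}\right) 46 = \left(- \frac{3}{10}\right) 46 = - \frac{69}{5}$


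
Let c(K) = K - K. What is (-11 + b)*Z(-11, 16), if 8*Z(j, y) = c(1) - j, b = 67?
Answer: 77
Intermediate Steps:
c(K) = 0
Z(j, y) = -j/8 (Z(j, y) = (0 - j)/8 = (-j)/8 = -j/8)
(-11 + b)*Z(-11, 16) = (-11 + 67)*(-1/8*(-11)) = 56*(11/8) = 77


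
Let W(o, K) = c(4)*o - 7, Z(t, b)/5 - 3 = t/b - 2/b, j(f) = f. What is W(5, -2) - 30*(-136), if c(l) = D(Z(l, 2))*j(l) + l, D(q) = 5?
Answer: 4193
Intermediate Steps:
Z(t, b) = 15 - 10/b + 5*t/b (Z(t, b) = 15 + 5*(t/b - 2/b) = 15 + 5*(-2/b + t/b) = 15 + (-10/b + 5*t/b) = 15 - 10/b + 5*t/b)
c(l) = 6*l (c(l) = 5*l + l = 6*l)
W(o, K) = -7 + 24*o (W(o, K) = (6*4)*o - 7 = 24*o - 7 = -7 + 24*o)
W(5, -2) - 30*(-136) = (-7 + 24*5) - 30*(-136) = (-7 + 120) + 4080 = 113 + 4080 = 4193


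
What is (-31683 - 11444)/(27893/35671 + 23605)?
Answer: -15231517/8337048 ≈ -1.8270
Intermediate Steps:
(-31683 - 11444)/(27893/35671 + 23605) = -43127/(27893*(1/35671) + 23605) = -43127/(27893/35671 + 23605) = -43127/842041848/35671 = -43127*35671/842041848 = -15231517/8337048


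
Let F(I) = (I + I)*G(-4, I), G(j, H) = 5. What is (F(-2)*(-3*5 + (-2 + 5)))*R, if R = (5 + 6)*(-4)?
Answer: -10560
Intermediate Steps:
R = -44 (R = 11*(-4) = -44)
F(I) = 10*I (F(I) = (I + I)*5 = (2*I)*5 = 10*I)
(F(-2)*(-3*5 + (-2 + 5)))*R = ((10*(-2))*(-3*5 + (-2 + 5)))*(-44) = -20*(-15 + 3)*(-44) = -20*(-12)*(-44) = 240*(-44) = -10560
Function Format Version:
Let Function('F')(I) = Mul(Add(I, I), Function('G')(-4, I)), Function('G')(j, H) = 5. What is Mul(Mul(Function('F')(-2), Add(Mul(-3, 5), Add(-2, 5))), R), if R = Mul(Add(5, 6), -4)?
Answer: -10560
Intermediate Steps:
R = -44 (R = Mul(11, -4) = -44)
Function('F')(I) = Mul(10, I) (Function('F')(I) = Mul(Add(I, I), 5) = Mul(Mul(2, I), 5) = Mul(10, I))
Mul(Mul(Function('F')(-2), Add(Mul(-3, 5), Add(-2, 5))), R) = Mul(Mul(Mul(10, -2), Add(Mul(-3, 5), Add(-2, 5))), -44) = Mul(Mul(-20, Add(-15, 3)), -44) = Mul(Mul(-20, -12), -44) = Mul(240, -44) = -10560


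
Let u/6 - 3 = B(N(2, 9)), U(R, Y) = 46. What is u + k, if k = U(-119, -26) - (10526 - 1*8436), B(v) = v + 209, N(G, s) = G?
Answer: -760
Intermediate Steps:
B(v) = 209 + v
u = 1284 (u = 18 + 6*(209 + 2) = 18 + 6*211 = 18 + 1266 = 1284)
k = -2044 (k = 46 - (10526 - 1*8436) = 46 - (10526 - 8436) = 46 - 1*2090 = 46 - 2090 = -2044)
u + k = 1284 - 2044 = -760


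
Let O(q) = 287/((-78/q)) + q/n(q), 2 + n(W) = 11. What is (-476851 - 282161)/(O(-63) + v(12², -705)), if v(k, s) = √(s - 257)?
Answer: -38449017880/11604779 + 171030704*I*√962/11604779 ≈ -3313.2 + 457.11*I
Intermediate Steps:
n(W) = 9 (n(W) = -2 + 11 = 9)
O(q) = -835*q/234 (O(q) = 287/((-78/q)) + q/9 = 287*(-q/78) + q*(⅑) = -287*q/78 + q/9 = -835*q/234)
v(k, s) = √(-257 + s)
(-476851 - 282161)/(O(-63) + v(12², -705)) = (-476851 - 282161)/(-835/234*(-63) + √(-257 - 705)) = -759012/(5845/26 + √(-962)) = -759012/(5845/26 + I*√962)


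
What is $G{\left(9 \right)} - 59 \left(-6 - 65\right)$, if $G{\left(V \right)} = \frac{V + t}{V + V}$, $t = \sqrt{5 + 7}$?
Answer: $\frac{8379}{2} + \frac{\sqrt{3}}{9} \approx 4189.7$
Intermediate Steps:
$t = 2 \sqrt{3}$ ($t = \sqrt{12} = 2 \sqrt{3} \approx 3.4641$)
$G{\left(V \right)} = \frac{V + 2 \sqrt{3}}{2 V}$ ($G{\left(V \right)} = \frac{V + 2 \sqrt{3}}{V + V} = \frac{V + 2 \sqrt{3}}{2 V}$)
$G{\left(9 \right)} - 59 \left(-6 - 65\right) = \frac{\sqrt{3} + \frac{1}{2} \cdot 9}{9} - 59 \left(-6 - 65\right) = \frac{\sqrt{3} + \frac{9}{2}}{9} - -4189 = \frac{\frac{9}{2} + \sqrt{3}}{9} + 4189 = \left(\frac{1}{2} + \frac{\sqrt{3}}{9}\right) + 4189 = \frac{8379}{2} + \frac{\sqrt{3}}{9}$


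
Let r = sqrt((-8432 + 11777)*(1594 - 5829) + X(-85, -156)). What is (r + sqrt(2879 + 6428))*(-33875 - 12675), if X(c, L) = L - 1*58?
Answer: -46550*sqrt(9307) - 46550*I*sqrt(14166289) ≈ -4.4908e+6 - 1.7521e+8*I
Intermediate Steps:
X(c, L) = -58 + L (X(c, L) = L - 58 = -58 + L)
r = I*sqrt(14166289) (r = sqrt((-8432 + 11777)*(1594 - 5829) + (-58 - 156)) = sqrt(3345*(-4235) - 214) = sqrt(-14166075 - 214) = sqrt(-14166289) = I*sqrt(14166289) ≈ 3763.8*I)
(r + sqrt(2879 + 6428))*(-33875 - 12675) = (I*sqrt(14166289) + sqrt(2879 + 6428))*(-33875 - 12675) = (I*sqrt(14166289) + sqrt(9307))*(-46550) = (sqrt(9307) + I*sqrt(14166289))*(-46550) = -46550*sqrt(9307) - 46550*I*sqrt(14166289)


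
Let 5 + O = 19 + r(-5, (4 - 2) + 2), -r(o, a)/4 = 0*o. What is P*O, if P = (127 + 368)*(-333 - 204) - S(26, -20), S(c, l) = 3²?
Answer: -3721536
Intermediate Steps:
r(o, a) = 0 (r(o, a) = -0*o = -4*0 = 0)
S(c, l) = 9
O = 14 (O = -5 + (19 + 0) = -5 + 19 = 14)
P = -265824 (P = (127 + 368)*(-333 - 204) - 1*9 = 495*(-537) - 9 = -265815 - 9 = -265824)
P*O = -265824*14 = -3721536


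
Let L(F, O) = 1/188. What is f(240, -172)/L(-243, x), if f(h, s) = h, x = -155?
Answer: 45120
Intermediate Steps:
L(F, O) = 1/188
f(240, -172)/L(-243, x) = 240/(1/188) = 240*188 = 45120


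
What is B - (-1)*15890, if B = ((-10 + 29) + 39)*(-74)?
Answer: 11598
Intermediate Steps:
B = -4292 (B = (19 + 39)*(-74) = 58*(-74) = -4292)
B - (-1)*15890 = -4292 - (-1)*15890 = -4292 - 1*(-15890) = -4292 + 15890 = 11598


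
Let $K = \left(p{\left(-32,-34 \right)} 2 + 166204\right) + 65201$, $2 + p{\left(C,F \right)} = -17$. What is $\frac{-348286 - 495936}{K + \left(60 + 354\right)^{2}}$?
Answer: $- \frac{844222}{402763} \approx -2.0961$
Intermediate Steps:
$p{\left(C,F \right)} = -19$ ($p{\left(C,F \right)} = -2 - 17 = -19$)
$K = 231367$ ($K = \left(\left(-19\right) 2 + 166204\right) + 65201 = \left(-38 + 166204\right) + 65201 = 166166 + 65201 = 231367$)
$\frac{-348286 - 495936}{K + \left(60 + 354\right)^{2}} = \frac{-348286 - 495936}{231367 + \left(60 + 354\right)^{2}} = - \frac{844222}{231367 + 414^{2}} = - \frac{844222}{231367 + 171396} = - \frac{844222}{402763}$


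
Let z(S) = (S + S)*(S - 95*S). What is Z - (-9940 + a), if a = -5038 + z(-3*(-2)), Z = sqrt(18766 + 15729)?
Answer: 21746 + sqrt(34495) ≈ 21932.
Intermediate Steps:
Z = sqrt(34495) ≈ 185.73
z(S) = -188*S**2 (z(S) = (2*S)*(-94*S) = -188*S**2)
a = -11806 (a = -5038 - 188*(-3*(-2))**2 = -5038 - 188*6**2 = -5038 - 188*36 = -5038 - 6768 = -11806)
Z - (-9940 + a) = sqrt(34495) - (-9940 - 11806) = sqrt(34495) - 1*(-21746) = sqrt(34495) + 21746 = 21746 + sqrt(34495)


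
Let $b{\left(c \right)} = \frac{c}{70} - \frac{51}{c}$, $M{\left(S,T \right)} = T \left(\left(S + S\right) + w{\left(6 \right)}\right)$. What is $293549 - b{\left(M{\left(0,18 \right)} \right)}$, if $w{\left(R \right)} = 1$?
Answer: $\frac{61645831}{210} \approx 2.9355 \cdot 10^{5}$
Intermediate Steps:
$M{\left(S,T \right)} = T \left(1 + 2 S\right)$ ($M{\left(S,T \right)} = T \left(\left(S + S\right) + 1\right) = T \left(2 S + 1\right) = T \left(1 + 2 S\right)$)
$b{\left(c \right)} = - \frac{51}{c} + \frac{c}{70}$ ($b{\left(c \right)} = c \frac{1}{70} - \frac{51}{c} = \frac{c}{70} - \frac{51}{c} = - \frac{51}{c} + \frac{c}{70}$)
$293549 - b{\left(M{\left(0,18 \right)} \right)} = 293549 - \left(- \frac{51}{18 \left(1 + 2 \cdot 0\right)} + \frac{18 \left(1 + 2 \cdot 0\right)}{70}\right) = 293549 - \left(- \frac{51}{18 \left(1 + 0\right)} + \frac{18 \left(1 + 0\right)}{70}\right) = 293549 - \left(- \frac{51}{18 \cdot 1} + \frac{18 \cdot 1}{70}\right) = 293549 - \left(- \frac{51}{18} + \frac{1}{70} \cdot 18\right) = 293549 - \left(\left(-51\right) \frac{1}{18} + \frac{9}{35}\right) = 293549 - \left(- \frac{17}{6} + \frac{9}{35}\right) = 293549 - - \frac{541}{210} = 293549 + \frac{541}{210} = \frac{61645831}{210}$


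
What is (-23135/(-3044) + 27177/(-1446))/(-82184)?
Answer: 8212263/60290511136 ≈ 0.00013621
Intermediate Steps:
(-23135/(-3044) + 27177/(-1446))/(-82184) = (-23135*(-1/3044) + 27177*(-1/1446))*(-1/82184) = (23135/3044 - 9059/482)*(-1/82184) = -8212263/733604*(-1/82184) = 8212263/60290511136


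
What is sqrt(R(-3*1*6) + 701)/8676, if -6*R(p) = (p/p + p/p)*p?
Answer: sqrt(707)/8676 ≈ 0.0030647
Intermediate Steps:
R(p) = -p/3 (R(p) = -(p/p + p/p)*p/6 = -(1 + 1)*p/6 = -p/3)
sqrt(R(-3*1*6) + 701)/8676 = sqrt(-(-3*1)*6/3 + 701)/8676 = sqrt(-(-1)*6 + 701)*(1/8676) = sqrt(-1/3*(-18) + 701)*(1/8676) = sqrt(6 + 701)*(1/8676) = sqrt(707)*(1/8676) = sqrt(707)/8676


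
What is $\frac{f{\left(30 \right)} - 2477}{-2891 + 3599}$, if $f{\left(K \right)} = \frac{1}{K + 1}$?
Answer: $- \frac{38393}{10974} \approx -3.4985$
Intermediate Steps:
$f{\left(K \right)} = \frac{1}{1 + K}$
$\frac{f{\left(30 \right)} - 2477}{-2891 + 3599} = \frac{\frac{1}{1 + 30} - 2477}{-2891 + 3599} = \frac{\frac{1}{31} - 2477}{708} = \left(\frac{1}{31} - 2477\right) \frac{1}{708} = \left(- \frac{76786}{31}\right) \frac{1}{708} = - \frac{38393}{10974}$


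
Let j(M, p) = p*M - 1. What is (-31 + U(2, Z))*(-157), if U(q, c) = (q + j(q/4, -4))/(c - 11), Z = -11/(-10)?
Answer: 480263/99 ≈ 4851.1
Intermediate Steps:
j(M, p) = -1 + M*p (j(M, p) = M*p - 1 = -1 + M*p)
Z = 11/10 (Z = -11*(-1/10) = 11/10 ≈ 1.1000)
U(q, c) = -1/(-11 + c) (U(q, c) = (q + (-1 + (q/4)*(-4)))/(c - 11) = (q + (-1 + (q*(1/4))*(-4)))/(-11 + c) = (q + (-1 + (q/4)*(-4)))/(-11 + c) = (q + (-1 - q))/(-11 + c) = -1/(-11 + c))
(-31 + U(2, Z))*(-157) = (-31 - 1/(-11 + 11/10))*(-157) = (-31 - 1/(-99/10))*(-157) = (-31 - 1*(-10/99))*(-157) = (-31 + 10/99)*(-157) = -3059/99*(-157) = 480263/99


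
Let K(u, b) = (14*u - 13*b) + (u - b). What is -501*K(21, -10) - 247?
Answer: -228202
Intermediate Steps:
K(u, b) = -14*b + 15*u (K(u, b) = (-13*b + 14*u) + (u - b) = -14*b + 15*u)
-501*K(21, -10) - 247 = -501*(-14*(-10) + 15*21) - 247 = -501*(140 + 315) - 247 = -501*455 - 247 = -227955 - 247 = -228202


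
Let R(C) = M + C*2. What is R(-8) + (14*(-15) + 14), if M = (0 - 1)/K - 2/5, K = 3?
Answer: -3191/15 ≈ -212.73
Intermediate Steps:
M = -11/15 (M = (0 - 1)/3 - 2/5 = -1*⅓ - 2*⅕ = -⅓ - ⅖ = -11/15 ≈ -0.73333)
R(C) = -11/15 + 2*C (R(C) = -11/15 + C*2 = -11/15 + 2*C)
R(-8) + (14*(-15) + 14) = (-11/15 + 2*(-8)) + (14*(-15) + 14) = (-11/15 - 16) + (-210 + 14) = -251/15 - 196 = -3191/15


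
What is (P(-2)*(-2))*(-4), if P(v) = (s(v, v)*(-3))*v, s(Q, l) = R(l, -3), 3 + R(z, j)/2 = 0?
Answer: -288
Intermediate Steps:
R(z, j) = -6 (R(z, j) = -6 + 2*0 = -6 + 0 = -6)
s(Q, l) = -6
P(v) = 18*v (P(v) = (-6*(-3))*v = 18*v)
(P(-2)*(-2))*(-4) = ((18*(-2))*(-2))*(-4) = -36*(-2)*(-4) = 72*(-4) = -288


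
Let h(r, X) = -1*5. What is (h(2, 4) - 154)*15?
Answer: -2385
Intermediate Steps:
h(r, X) = -5
(h(2, 4) - 154)*15 = (-5 - 154)*15 = -159*15 = -2385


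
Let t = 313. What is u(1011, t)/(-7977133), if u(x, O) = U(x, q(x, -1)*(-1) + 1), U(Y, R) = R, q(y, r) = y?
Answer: 1010/7977133 ≈ 0.00012661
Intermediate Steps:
u(x, O) = 1 - x (u(x, O) = x*(-1) + 1 = -x + 1 = 1 - x)
u(1011, t)/(-7977133) = (1 - 1*1011)/(-7977133) = (1 - 1011)*(-1/7977133) = -1010*(-1/7977133) = 1010/7977133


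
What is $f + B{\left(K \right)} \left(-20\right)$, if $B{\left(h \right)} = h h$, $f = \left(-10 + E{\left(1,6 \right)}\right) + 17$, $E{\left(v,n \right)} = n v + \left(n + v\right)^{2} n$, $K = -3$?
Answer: $127$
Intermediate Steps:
$E{\left(v,n \right)} = n v + n \left(n + v\right)^{2}$
$f = 307$ ($f = \left(-10 + 6 \left(1 + \left(6 + 1\right)^{2}\right)\right) + 17 = \left(-10 + 6 \left(1 + 7^{2}\right)\right) + 17 = \left(-10 + 6 \left(1 + 49\right)\right) + 17 = \left(-10 + 6 \cdot 50\right) + 17 = \left(-10 + 300\right) + 17 = 290 + 17 = 307$)
$B{\left(h \right)} = h^{2}$
$f + B{\left(K \right)} \left(-20\right) = 307 + \left(-3\right)^{2} \left(-20\right) = 307 + 9 \left(-20\right) = 307 - 180 = 127$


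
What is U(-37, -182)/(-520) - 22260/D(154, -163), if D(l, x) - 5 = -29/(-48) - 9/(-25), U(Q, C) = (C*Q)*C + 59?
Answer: -5119128947/3721640 ≈ -1375.5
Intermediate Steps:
U(Q, C) = 59 + Q*C**2 (U(Q, C) = Q*C**2 + 59 = 59 + Q*C**2)
D(l, x) = 7157/1200 (D(l, x) = 5 + (-29/(-48) - 9/(-25)) = 5 + (-29*(-1/48) - 9*(-1/25)) = 5 + (29/48 + 9/25) = 5 + 1157/1200 = 7157/1200)
U(-37, -182)/(-520) - 22260/D(154, -163) = (59 - 37*(-182)**2)/(-520) - 22260/7157/1200 = (59 - 37*33124)*(-1/520) - 22260*1200/7157 = (59 - 1225588)*(-1/520) - 26712000/7157 = -1225529*(-1/520) - 26712000/7157 = 1225529/520 - 26712000/7157 = -5119128947/3721640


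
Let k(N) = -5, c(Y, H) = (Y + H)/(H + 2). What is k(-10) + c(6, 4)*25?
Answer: 110/3 ≈ 36.667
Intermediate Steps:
c(Y, H) = (H + Y)/(2 + H)
k(-10) + c(6, 4)*25 = -5 + ((4 + 6)/(2 + 4))*25 = -5 + (10/6)*25 = -5 + ((⅙)*10)*25 = -5 + (5/3)*25 = -5 + 125/3 = 110/3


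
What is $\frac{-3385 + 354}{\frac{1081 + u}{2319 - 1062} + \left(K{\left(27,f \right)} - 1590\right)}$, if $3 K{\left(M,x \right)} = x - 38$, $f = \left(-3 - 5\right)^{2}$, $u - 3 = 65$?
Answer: $\frac{3809967}{1986587} \approx 1.9178$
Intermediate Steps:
$u = 68$ ($u = 3 + 65 = 68$)
$f = 64$ ($f = \left(-8\right)^{2} = 64$)
$K{\left(M,x \right)} = - \frac{38}{3} + \frac{x}{3}$ ($K{\left(M,x \right)} = \frac{x - 38}{3} = \frac{-38 + x}{3} = - \frac{38}{3} + \frac{x}{3}$)
$\frac{-3385 + 354}{\frac{1081 + u}{2319 - 1062} + \left(K{\left(27,f \right)} - 1590\right)} = \frac{-3385 + 354}{\frac{1081 + 68}{2319 - 1062} + \left(\left(- \frac{38}{3} + \frac{1}{3} \cdot 64\right) - 1590\right)} = - \frac{3031}{\frac{1149}{1257} + \left(\left(- \frac{38}{3} + \frac{64}{3}\right) - 1590\right)} = - \frac{3031}{1149 \cdot \frac{1}{1257} + \left(\frac{26}{3} - 1590\right)} = - \frac{3031}{\frac{383}{419} - \frac{4744}{3}} = - \frac{3031}{- \frac{1986587}{1257}} = \left(-3031\right) \left(- \frac{1257}{1986587}\right) = \frac{3809967}{1986587}$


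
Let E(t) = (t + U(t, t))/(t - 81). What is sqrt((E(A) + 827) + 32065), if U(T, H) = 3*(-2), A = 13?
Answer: sqrt(38023033)/34 ≈ 181.36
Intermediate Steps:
U(T, H) = -6
E(t) = (-6 + t)/(-81 + t) (E(t) = (t - 6)/(t - 81) = (-6 + t)/(-81 + t))
sqrt((E(A) + 827) + 32065) = sqrt(((-6 + 13)/(-81 + 13) + 827) + 32065) = sqrt((7/(-68) + 827) + 32065) = sqrt((-1/68*7 + 827) + 32065) = sqrt((-7/68 + 827) + 32065) = sqrt(56229/68 + 32065) = sqrt(2236649/68) = sqrt(38023033)/34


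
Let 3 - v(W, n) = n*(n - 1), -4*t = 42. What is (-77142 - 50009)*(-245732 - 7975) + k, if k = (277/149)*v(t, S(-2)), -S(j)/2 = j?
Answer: 4806605712300/149 ≈ 3.2259e+10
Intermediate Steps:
t = -21/2 (t = -¼*42 = -21/2 ≈ -10.500)
S(j) = -2*j
v(W, n) = 3 - n*(-1 + n) (v(W, n) = 3 - n*(n - 1) = 3 - n*(-1 + n))
k = -2493/149 (k = (277/149)*(3 - 2*(-2) - (-2*(-2))²) = (277*(1/149))*(3 + 4 - 1*4²) = 277*(3 + 4 - 1*16)/149 = 277*(3 + 4 - 16)/149 = (277/149)*(-9) = -2493/149 ≈ -16.732)
(-77142 - 50009)*(-245732 - 7975) + k = (-77142 - 50009)*(-245732 - 7975) - 2493/149 = -127151*(-253707) - 2493/149 = 32259098757 - 2493/149 = 4806605712300/149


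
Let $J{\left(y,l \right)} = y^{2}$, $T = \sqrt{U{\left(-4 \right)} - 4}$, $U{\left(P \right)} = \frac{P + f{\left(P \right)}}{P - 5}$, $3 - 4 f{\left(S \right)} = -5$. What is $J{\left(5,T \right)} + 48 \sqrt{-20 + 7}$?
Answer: $25 + 48 i \sqrt{13} \approx 25.0 + 173.07 i$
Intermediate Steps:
$f{\left(S \right)} = 2$ ($f{\left(S \right)} = \frac{3}{4} - - \frac{5}{4} = \frac{3}{4} + \frac{5}{4} = 2$)
$U{\left(P \right)} = \frac{2 + P}{-5 + P}$ ($U{\left(P \right)} = \frac{P + 2}{P - 5} = \frac{2 + P}{-5 + P}$)
$T = \frac{i \sqrt{34}}{3}$ ($T = \sqrt{\frac{2 - 4}{-5 - 4} - 4} = \sqrt{\frac{1}{-9} \left(-2\right) - 4} = \sqrt{\left(- \frac{1}{9}\right) \left(-2\right) - 4} = \sqrt{\frac{2}{9} - 4} = \sqrt{- \frac{34}{9}} = \frac{i \sqrt{34}}{3} \approx 1.9437 i$)
$J{\left(5,T \right)} + 48 \sqrt{-20 + 7} = 5^{2} + 48 \sqrt{-20 + 7} = 25 + 48 \sqrt{-13} = 25 + 48 i \sqrt{13}$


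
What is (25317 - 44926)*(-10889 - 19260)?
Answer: 591191741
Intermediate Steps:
(25317 - 44926)*(-10889 - 19260) = -19609*(-30149) = 591191741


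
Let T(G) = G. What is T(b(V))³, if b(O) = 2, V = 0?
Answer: 8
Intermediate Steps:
T(b(V))³ = 2³ = 8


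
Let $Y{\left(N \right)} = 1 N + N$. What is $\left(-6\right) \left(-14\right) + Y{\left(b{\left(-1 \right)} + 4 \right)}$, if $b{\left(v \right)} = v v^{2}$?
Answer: $90$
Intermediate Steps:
$b{\left(v \right)} = v^{3}$
$Y{\left(N \right)} = 2 N$ ($Y{\left(N \right)} = N + N = 2 N$)
$\left(-6\right) \left(-14\right) + Y{\left(b{\left(-1 \right)} + 4 \right)} = \left(-6\right) \left(-14\right) + 2 \left(\left(-1\right)^{3} + 4\right) = 84 + 2 \left(-1 + 4\right) = 84 + 2 \cdot 3 = 84 + 6 = 90$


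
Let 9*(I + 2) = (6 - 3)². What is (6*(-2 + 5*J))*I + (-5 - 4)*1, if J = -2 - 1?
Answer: 93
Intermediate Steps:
J = -3
I = -1 (I = -2 + (6 - 3)²/9 = -2 + (⅑)*3² = -2 + (⅑)*9 = -2 + 1 = -1)
(6*(-2 + 5*J))*I + (-5 - 4)*1 = (6*(-2 + 5*(-3)))*(-1) + (-5 - 4)*1 = (6*(-2 - 15))*(-1) - 9*1 = (6*(-17))*(-1) - 9 = -102*(-1) - 9 = 102 - 9 = 93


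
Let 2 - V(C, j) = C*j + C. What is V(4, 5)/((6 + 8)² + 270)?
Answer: -11/233 ≈ -0.047210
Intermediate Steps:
V(C, j) = 2 - C - C*j (V(C, j) = 2 - (C*j + C) = 2 - (C + C*j) = 2 + (-C - C*j) = 2 - C - C*j)
V(4, 5)/((6 + 8)² + 270) = (2 - 1*4 - 1*4*5)/((6 + 8)² + 270) = (2 - 4 - 20)/(14² + 270) = -22/(196 + 270) = -22/466 = -22*1/466 = -11/233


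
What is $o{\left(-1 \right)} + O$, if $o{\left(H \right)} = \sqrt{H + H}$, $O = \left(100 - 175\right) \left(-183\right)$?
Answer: $13725 + i \sqrt{2} \approx 13725.0 + 1.4142 i$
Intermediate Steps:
$O = 13725$ ($O = \left(-75\right) \left(-183\right) = 13725$)
$o{\left(H \right)} = \sqrt{2} \sqrt{H}$ ($o{\left(H \right)} = \sqrt{2 H} = \sqrt{2} \sqrt{H}$)
$o{\left(-1 \right)} + O = \sqrt{2} \sqrt{-1} + 13725 = \sqrt{2} i + 13725 = i \sqrt{2} + 13725 = 13725 + i \sqrt{2}$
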